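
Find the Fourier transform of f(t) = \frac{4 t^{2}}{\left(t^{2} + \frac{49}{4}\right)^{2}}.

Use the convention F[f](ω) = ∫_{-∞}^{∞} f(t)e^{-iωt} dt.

F(ω) = \frac{2 \pi \left(2 - 7 \left|{\omega}\right|\right) e^{- \frac{7 \left|{\omega}\right|}{2}}}{7}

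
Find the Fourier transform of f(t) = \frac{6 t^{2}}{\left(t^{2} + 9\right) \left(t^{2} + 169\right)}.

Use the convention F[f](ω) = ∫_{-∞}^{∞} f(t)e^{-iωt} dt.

F(ω) = \frac{3 \pi \left(13 - 3 e^{10 \left|{\omega}\right|}\right) e^{- 13 \left|{\omega}\right|}}{80}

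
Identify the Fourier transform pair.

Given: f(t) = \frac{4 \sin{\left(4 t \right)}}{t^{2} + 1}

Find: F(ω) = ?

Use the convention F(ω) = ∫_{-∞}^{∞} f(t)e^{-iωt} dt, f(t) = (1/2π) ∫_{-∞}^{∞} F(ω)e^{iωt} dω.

F(ω) = 2 i \pi e^{- \left|{\omega + 4}\right|} - 2 i \pi e^{- \left|{\omega - 4}\right|}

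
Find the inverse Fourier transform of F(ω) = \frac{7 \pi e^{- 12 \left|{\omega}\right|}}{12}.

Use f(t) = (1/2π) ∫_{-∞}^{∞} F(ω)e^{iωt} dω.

f(t) = \frac{7}{t^{2} + 144}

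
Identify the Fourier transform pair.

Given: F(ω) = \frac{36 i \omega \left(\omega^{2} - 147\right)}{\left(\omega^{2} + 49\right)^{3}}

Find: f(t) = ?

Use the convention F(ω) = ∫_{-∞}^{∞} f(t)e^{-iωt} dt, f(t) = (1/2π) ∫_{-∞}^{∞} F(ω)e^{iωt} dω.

f(t) = 9 t e^{- 7 \left|{t}\right|} \left|{t}\right|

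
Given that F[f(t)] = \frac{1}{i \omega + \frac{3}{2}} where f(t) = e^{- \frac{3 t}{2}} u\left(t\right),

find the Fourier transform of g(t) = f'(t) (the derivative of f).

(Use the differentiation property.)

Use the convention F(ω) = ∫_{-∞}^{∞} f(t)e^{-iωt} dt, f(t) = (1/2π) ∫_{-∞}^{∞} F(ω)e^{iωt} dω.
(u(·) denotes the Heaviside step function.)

F[g](ω) = \frac{2 \omega}{2 \omega - 3 i}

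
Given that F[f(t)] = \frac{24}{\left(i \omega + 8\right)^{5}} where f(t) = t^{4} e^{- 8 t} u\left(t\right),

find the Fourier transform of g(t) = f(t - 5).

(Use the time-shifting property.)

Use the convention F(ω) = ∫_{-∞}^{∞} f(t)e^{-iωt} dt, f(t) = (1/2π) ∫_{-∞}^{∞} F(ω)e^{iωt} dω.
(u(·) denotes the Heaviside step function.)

F[g](ω) = \frac{24 e^{- 5 i \omega}}{\left(i \omega + 8\right)^{5}}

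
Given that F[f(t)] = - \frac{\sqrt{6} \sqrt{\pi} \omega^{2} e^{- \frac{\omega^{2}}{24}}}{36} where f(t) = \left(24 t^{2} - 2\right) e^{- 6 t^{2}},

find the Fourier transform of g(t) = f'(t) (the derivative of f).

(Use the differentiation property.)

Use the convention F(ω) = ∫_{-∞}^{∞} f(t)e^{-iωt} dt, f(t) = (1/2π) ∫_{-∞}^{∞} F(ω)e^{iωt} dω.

F[g](ω) = - \frac{\sqrt{6} i \sqrt{\pi} \omega^{3} e^{- \frac{\omega^{2}}{24}}}{36}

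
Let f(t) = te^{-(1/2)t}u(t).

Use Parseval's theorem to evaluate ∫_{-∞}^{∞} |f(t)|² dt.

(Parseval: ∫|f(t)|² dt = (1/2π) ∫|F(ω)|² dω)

∫|f(t)|² dt = 2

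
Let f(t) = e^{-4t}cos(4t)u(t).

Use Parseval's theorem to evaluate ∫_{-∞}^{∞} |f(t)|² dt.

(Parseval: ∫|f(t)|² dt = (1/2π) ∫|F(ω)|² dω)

∫|f(t)|² dt = \frac{3}{32}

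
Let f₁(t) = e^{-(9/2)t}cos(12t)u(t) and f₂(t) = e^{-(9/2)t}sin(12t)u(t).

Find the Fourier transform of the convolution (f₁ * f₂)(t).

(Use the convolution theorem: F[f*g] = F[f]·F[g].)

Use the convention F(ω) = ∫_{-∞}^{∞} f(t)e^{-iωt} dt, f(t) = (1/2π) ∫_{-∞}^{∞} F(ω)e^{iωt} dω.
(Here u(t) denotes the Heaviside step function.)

F[f₁*f₂](ω) = \frac{96 \left(2 i \omega + 9\right)}{\left(\left(2 i \omega + 9\right)^{2} + 576\right)^{2}}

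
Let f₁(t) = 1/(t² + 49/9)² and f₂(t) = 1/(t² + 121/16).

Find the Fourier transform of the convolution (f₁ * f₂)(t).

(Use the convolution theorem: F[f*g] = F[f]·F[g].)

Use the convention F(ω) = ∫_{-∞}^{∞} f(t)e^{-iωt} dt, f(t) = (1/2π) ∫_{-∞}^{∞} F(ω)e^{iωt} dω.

F[f₁*f₂](ω) = \frac{18 \pi^{2} \left(7 \left|{\omega}\right| + 3\right) e^{- \frac{61 \left|{\omega}\right|}{12}}}{3773}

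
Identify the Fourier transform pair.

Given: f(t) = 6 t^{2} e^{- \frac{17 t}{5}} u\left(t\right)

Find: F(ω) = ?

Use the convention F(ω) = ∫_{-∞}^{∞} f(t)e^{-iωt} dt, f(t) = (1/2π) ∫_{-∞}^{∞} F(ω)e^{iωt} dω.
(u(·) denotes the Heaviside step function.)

F(ω) = \frac{1500}{\left(5 i \omega + 17\right)^{3}}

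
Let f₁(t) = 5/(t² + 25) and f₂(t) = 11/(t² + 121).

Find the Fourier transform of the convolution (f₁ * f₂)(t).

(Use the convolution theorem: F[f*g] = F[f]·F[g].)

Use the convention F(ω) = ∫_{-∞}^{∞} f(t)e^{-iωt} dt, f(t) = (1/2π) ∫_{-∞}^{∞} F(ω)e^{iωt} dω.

F[f₁*f₂](ω) = \pi^{2} e^{- 16 \left|{\omega}\right|}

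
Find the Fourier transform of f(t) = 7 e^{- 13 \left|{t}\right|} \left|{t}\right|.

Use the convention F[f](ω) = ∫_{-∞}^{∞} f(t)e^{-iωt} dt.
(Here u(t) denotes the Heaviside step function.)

F(ω) = \frac{14 \left(169 - \omega^{2}\right)}{\left(\omega^{2} + 169\right)^{2}}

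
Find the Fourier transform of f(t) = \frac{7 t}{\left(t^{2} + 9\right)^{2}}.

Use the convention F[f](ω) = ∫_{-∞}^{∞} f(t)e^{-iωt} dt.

F(ω) = - \frac{7 i \pi \omega e^{- 3 \left|{\omega}\right|}}{6}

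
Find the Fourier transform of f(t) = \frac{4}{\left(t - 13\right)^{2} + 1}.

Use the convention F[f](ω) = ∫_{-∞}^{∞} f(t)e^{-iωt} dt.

F(ω) = 4 \pi e^{- 13 i \omega - \left|{\omega}\right|}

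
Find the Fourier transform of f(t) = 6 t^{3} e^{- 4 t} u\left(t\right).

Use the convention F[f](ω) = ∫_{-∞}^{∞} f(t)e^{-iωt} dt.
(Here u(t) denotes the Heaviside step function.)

F(ω) = \frac{36}{\left(i \omega + 4\right)^{4}}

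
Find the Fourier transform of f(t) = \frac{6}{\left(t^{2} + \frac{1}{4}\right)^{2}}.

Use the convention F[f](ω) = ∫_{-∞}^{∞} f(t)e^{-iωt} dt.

F(ω) = 12 \pi \left(\left|{\omega}\right| + 2\right) e^{- \frac{\left|{\omega}\right|}{2}}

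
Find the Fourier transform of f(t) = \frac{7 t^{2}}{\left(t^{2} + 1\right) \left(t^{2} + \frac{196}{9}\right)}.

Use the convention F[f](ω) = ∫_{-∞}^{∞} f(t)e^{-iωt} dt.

F(ω) = - \frac{63 \pi e^{- \left|{\omega}\right|}}{187} + \frac{294 \pi e^{- \frac{14 \left|{\omega}\right|}{3}}}{187}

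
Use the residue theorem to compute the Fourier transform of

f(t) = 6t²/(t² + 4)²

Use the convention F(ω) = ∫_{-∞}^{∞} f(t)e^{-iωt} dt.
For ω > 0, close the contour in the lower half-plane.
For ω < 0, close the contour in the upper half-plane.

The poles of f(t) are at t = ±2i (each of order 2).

Let g(z) = f(z)e^{-iωz}; for large |z| the factor e^{-iωz} decays in the lower half-plane when ω > 0 and in the upper half-plane when ω < 0.

Case ω > 0 (lower half-plane, clockwise contour ⇒ F(ω) = -2πi·ΣRes):
  Res_{z = - 2 i} g(z) = \frac{3 i \left(1 - 2 \omega\right) e^{- 2 \omega}}{4} (pole of order 2)
  F(ω) = -2πi·ΣRes = \frac{3 \pi \left(1 - 2 \omega\right) e^{- 2 \omega}}{2}

Case ω < 0 (upper half-plane, counterclockwise contour ⇒ F(ω) = +2πi·ΣRes):
  Res_{z = 2 i} g(z) = \frac{3 i \left(- 2 \omega - 1\right) e^{2 \omega}}{4} (pole of order 2)
  F(ω) = 2πi·ΣRes = \frac{3 \pi \left(2 \omega + 1\right) e^{2 \omega}}{2}

Both cases combine into a single formula in |ω|:

F(ω) = \frac{3 \pi \left(1 - 2 \left|{\omega}\right|\right) e^{- 2 \left|{\omega}\right|}}{2}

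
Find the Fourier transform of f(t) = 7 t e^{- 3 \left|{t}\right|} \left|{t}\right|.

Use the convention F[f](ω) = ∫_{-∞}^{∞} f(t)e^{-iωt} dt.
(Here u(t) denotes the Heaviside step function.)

F(ω) = \frac{28 i \omega \left(\omega^{2} - 27\right)}{\left(\omega^{2} + 9\right)^{3}}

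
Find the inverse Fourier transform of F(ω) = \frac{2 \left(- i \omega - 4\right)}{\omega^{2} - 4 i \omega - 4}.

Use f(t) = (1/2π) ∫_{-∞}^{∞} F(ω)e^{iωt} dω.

f(t) = 2 \left(2 t + 1\right) e^{- 2 t} u\left(t\right)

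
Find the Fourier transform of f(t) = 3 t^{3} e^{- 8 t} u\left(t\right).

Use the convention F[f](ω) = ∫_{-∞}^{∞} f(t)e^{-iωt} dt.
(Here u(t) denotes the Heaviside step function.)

F(ω) = \frac{18}{\left(i \omega + 8\right)^{4}}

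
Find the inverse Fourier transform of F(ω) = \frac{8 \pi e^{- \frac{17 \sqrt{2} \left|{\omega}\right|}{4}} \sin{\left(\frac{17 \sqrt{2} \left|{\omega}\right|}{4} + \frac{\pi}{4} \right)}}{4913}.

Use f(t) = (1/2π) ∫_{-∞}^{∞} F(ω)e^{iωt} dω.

f(t) = \frac{1}{t^{4} + \frac{83521}{16}}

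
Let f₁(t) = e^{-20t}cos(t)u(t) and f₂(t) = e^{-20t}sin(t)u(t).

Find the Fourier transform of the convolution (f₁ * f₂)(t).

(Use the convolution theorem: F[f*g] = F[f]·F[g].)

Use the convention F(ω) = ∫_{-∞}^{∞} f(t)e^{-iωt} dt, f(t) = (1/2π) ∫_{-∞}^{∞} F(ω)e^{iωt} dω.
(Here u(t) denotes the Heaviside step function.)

F[f₁*f₂](ω) = \frac{i \omega + 20}{\left(\left(i \omega + 20\right)^{2} + 1\right)^{2}}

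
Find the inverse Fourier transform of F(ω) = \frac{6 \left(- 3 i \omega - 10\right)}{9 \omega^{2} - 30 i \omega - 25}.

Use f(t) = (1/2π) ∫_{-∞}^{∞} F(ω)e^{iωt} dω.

f(t) = 2 \left(\frac{5 t}{3} + 1\right) e^{- \frac{5 t}{3}} u\left(t\right)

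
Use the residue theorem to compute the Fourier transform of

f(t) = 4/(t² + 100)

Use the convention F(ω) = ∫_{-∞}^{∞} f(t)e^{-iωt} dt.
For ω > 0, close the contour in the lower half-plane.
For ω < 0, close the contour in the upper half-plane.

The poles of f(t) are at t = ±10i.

Let g(z) = f(z)e^{-iωz}; for large |z| the factor e^{-iωz} decays in the lower half-plane when ω > 0 and in the upper half-plane when ω < 0.

Case ω > 0 (lower half-plane, clockwise contour ⇒ F(ω) = -2πi·ΣRes):
  Res_{z = - 10 i} g(z) = \frac{i e^{- 10 \omega}}{5}
  F(ω) = -2πi·ΣRes = \frac{2 \pi e^{- 10 \omega}}{5}

Case ω < 0 (upper half-plane, counterclockwise contour ⇒ F(ω) = +2πi·ΣRes):
  Res_{z = 10 i} g(z) = - \frac{i e^{10 \omega}}{5}
  F(ω) = 2πi·ΣRes = \frac{2 \pi e^{10 \omega}}{5}

Both cases combine into a single formula in |ω|:

F(ω) = \frac{2 \pi e^{- 10 \left|{\omega}\right|}}{5}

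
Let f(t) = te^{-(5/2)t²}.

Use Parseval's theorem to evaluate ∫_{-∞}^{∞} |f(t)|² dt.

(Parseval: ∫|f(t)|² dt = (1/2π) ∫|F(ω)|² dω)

∫|f(t)|² dt = \frac{\sqrt{5} \sqrt{\pi}}{50}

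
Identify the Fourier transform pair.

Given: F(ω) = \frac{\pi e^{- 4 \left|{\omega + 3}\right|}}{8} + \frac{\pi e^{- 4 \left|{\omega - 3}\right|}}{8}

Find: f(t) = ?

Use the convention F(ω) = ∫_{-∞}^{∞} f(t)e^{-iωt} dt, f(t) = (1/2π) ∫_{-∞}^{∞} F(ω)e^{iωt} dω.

f(t) = \frac{\cos{\left(3 t \right)}}{t^{2} + 16}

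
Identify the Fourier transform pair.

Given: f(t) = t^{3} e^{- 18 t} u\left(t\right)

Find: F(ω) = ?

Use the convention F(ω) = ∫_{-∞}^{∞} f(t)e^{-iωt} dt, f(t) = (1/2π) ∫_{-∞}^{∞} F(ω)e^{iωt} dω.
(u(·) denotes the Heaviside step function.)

F(ω) = \frac{6}{\left(i \omega + 18\right)^{4}}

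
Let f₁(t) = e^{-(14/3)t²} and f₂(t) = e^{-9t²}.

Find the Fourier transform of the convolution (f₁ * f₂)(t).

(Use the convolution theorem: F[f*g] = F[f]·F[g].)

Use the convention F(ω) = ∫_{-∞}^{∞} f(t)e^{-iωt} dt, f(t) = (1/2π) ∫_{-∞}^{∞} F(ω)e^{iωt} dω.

F[f₁*f₂](ω) = \frac{\sqrt{42} \pi e^{- \frac{41 \omega^{2}}{504}}}{42}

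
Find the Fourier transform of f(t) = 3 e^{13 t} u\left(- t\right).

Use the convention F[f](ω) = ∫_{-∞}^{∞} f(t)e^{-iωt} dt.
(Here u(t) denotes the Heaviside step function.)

F(ω) = - \frac{3}{i \omega - 13}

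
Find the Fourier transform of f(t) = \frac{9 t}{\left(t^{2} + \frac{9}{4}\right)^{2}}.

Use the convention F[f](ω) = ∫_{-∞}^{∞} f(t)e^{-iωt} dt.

F(ω) = - 3 i \pi \omega e^{- \frac{3 \left|{\omega}\right|}{2}}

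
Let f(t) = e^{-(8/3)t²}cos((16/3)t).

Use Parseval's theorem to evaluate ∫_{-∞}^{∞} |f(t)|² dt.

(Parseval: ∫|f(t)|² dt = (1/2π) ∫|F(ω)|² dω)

∫|f(t)|² dt = \frac{\sqrt{3} \sqrt{\pi} \left(1 + e^{\frac{16}{3}}\right)}{8 e^{\frac{16}{3}}}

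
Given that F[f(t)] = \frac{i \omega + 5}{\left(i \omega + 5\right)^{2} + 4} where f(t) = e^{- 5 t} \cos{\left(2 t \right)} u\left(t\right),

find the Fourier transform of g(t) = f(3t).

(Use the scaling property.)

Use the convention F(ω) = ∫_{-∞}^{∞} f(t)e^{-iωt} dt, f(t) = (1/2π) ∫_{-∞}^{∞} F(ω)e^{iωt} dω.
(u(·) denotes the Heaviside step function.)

F[g](ω) = \frac{i \omega + 15}{\left(i \omega + 15\right)^{2} + 36}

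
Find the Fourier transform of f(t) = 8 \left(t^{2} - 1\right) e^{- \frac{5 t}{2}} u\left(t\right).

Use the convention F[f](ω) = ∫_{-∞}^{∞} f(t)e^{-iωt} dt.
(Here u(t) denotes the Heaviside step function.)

F(ω) = \frac{16 \left(16 i \omega - \left(2 i \omega + 5\right)^{3} + 40\right)}{\left(2 i \omega + 5\right)^{4}}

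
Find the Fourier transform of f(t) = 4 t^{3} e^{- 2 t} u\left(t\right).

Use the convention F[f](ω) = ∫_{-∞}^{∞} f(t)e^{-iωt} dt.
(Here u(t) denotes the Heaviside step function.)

F(ω) = \frac{24}{\left(i \omega + 2\right)^{4}}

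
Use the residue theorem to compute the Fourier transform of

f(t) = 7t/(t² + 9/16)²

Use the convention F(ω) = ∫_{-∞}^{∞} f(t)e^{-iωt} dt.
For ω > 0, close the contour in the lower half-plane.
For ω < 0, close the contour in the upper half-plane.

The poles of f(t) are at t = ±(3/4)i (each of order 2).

Let g(z) = f(z)e^{-iωz}; for large |z| the factor e^{-iωz} decays in the lower half-plane when ω > 0 and in the upper half-plane when ω < 0.

Case ω > 0 (lower half-plane, clockwise contour ⇒ F(ω) = -2πi·ΣRes):
  Res_{z = - \frac{3 i}{4}} g(z) = \frac{7 \omega e^{- \frac{3 \omega}{4}}}{3} (pole of order 2)
  F(ω) = -2πi·ΣRes = - \frac{14 i \pi \omega e^{- \frac{3 \omega}{4}}}{3}

Case ω < 0 (upper half-plane, counterclockwise contour ⇒ F(ω) = +2πi·ΣRes):
  Res_{z = \frac{3 i}{4}} g(z) = - \frac{7 \omega e^{\frac{3 \omega}{4}}}{3} (pole of order 2)
  F(ω) = 2πi·ΣRes = - \frac{14 i \pi \omega e^{\frac{3 \omega}{4}}}{3}

Both cases combine into a single formula in |ω|:

F(ω) = - \frac{14 i \pi \omega e^{- \frac{3 \left|{\omega}\right|}{4}}}{3}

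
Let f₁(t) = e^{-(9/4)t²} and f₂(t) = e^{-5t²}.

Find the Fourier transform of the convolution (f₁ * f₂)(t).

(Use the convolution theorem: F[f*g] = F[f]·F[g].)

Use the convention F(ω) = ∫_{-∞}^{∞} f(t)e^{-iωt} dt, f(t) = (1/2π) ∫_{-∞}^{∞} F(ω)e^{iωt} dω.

F[f₁*f₂](ω) = \frac{2 \sqrt{5} \pi e^{- \frac{29 \omega^{2}}{180}}}{15}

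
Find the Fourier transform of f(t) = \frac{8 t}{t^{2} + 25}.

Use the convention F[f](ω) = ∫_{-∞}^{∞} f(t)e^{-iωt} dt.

F(ω) = - 8 i \pi e^{- 5 \left|{\omega}\right|} \operatorname{sign}{\left(\omega \right)}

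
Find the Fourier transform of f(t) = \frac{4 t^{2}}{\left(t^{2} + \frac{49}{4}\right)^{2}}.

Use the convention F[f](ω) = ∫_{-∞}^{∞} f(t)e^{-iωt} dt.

F(ω) = \frac{2 \pi \left(2 - 7 \left|{\omega}\right|\right) e^{- \frac{7 \left|{\omega}\right|}{2}}}{7}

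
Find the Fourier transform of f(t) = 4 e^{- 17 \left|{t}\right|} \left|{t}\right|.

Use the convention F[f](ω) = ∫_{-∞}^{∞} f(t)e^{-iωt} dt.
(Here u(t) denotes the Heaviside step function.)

F(ω) = \frac{8 \left(289 - \omega^{2}\right)}{\left(\omega^{2} + 289\right)^{2}}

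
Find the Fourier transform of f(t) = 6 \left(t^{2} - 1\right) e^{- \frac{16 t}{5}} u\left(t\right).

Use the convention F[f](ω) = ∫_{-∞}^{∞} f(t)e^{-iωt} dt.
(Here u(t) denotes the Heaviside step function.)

F(ω) = \frac{30 \left(250 i \omega - \left(5 i \omega + 16\right)^{3} + 800\right)}{\left(5 i \omega + 16\right)^{4}}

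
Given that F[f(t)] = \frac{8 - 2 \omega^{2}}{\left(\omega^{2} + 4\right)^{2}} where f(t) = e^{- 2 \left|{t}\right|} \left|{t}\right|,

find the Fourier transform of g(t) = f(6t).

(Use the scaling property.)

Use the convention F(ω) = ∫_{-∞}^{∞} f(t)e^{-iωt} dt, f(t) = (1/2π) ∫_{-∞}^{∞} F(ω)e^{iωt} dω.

F[g](ω) = \frac{12 \left(144 - \omega^{2}\right)}{\left(\omega^{2} + 144\right)^{2}}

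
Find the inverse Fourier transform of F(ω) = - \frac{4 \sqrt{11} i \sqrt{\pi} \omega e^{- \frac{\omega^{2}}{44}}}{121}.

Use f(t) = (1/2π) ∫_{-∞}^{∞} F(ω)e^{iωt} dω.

f(t) = 8 t e^{- 11 t^{2}}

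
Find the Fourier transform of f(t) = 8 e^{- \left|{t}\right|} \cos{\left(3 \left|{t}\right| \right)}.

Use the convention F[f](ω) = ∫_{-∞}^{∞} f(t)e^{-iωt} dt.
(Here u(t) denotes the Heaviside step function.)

F(ω) = \frac{16 \left(\omega^{2} + 10\right)}{\omega^{4} - 16 \omega^{2} + 100}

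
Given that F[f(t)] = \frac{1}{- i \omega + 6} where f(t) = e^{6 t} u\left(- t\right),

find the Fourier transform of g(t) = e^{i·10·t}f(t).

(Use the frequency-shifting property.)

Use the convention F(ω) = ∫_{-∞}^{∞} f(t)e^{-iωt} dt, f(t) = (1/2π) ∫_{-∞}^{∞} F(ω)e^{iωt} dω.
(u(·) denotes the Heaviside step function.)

F[g](ω) = \frac{i}{\omega - 10 + 6 i}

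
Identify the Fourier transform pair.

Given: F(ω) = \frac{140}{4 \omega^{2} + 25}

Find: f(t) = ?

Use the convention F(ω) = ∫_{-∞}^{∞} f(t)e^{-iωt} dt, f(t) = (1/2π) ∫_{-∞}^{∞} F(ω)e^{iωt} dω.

f(t) = 7 e^{- \frac{5 \left|{t}\right|}{2}}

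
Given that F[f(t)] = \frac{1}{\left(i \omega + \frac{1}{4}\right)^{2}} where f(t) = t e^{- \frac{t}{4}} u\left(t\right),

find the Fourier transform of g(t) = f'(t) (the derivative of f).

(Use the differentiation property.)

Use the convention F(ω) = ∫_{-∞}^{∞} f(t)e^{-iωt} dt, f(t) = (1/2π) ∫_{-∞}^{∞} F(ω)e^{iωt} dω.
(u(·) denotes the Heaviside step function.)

F[g](ω) = \frac{16 i \omega}{\left(4 i \omega + 1\right)^{2}}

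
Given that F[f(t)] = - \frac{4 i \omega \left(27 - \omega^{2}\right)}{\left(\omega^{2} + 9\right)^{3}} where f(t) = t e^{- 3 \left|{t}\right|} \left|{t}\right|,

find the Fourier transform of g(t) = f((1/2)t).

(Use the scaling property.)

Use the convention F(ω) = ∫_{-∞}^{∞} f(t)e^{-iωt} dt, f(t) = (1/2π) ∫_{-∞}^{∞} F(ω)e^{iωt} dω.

F[g](ω) = \frac{16 i \omega \left(4 \omega^{2} - 27\right)}{\left(4 \omega^{2} + 9\right)^{3}}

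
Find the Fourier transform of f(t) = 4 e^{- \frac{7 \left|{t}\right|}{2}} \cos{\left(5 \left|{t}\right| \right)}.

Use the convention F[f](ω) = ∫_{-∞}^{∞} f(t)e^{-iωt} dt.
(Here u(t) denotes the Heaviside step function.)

F(ω) = \frac{112 \left(4 \omega^{2} + 149\right)}{16 \omega^{4} - 408 \omega^{2} + 22201}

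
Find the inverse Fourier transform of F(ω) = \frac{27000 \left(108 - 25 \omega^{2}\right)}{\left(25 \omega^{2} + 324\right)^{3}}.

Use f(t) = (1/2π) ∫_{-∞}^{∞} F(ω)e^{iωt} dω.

f(t) = t^{2} e^{- \frac{18 \left|{t}\right|}{5}}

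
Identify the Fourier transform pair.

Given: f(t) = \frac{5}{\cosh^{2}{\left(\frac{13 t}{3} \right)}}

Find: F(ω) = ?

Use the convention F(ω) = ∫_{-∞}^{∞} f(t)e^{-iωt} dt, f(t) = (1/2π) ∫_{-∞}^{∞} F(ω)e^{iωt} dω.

F(ω) = \frac{45 \pi \omega}{169 \sinh{\left(\frac{3 \pi \omega}{26} \right)}}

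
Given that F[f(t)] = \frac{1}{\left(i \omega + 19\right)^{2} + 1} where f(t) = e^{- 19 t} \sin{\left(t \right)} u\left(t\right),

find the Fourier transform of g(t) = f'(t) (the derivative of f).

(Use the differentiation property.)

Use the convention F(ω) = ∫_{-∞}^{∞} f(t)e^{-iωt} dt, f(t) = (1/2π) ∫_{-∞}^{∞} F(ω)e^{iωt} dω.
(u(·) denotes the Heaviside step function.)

F[g](ω) = \frac{i \omega}{\left(i \omega + 19\right)^{2} + 1}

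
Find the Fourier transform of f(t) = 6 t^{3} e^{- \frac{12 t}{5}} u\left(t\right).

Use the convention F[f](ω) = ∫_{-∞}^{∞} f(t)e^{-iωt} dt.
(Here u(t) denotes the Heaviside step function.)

F(ω) = \frac{22500}{\left(5 i \omega + 12\right)^{4}}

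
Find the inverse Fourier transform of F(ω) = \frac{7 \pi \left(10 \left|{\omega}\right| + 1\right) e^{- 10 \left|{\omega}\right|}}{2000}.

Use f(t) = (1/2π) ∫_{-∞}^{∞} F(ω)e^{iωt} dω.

f(t) = \frac{7}{\left(t^{2} + 100\right)^{2}}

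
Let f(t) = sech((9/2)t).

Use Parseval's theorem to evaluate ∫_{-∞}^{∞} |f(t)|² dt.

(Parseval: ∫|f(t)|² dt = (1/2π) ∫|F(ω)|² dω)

∫|f(t)|² dt = \frac{4}{9}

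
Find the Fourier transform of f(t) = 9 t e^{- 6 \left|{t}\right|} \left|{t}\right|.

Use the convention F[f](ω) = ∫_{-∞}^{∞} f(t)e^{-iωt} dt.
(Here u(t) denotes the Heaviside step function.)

F(ω) = \frac{36 i \omega \left(\omega^{2} - 108\right)}{\left(\omega^{2} + 36\right)^{3}}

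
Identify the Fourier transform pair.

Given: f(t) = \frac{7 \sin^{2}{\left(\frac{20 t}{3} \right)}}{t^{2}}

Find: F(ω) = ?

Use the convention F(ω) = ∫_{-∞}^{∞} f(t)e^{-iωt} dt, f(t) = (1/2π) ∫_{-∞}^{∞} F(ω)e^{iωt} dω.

F(ω) = \begin{cases} \frac{7 \pi \left(40 - 3 \left|{\omega}\right|\right)}{6} & \text{for}\: \omega > - \frac{40}{3} \wedge \omega < \frac{40}{3} \\0 & \text{otherwise} \end{cases}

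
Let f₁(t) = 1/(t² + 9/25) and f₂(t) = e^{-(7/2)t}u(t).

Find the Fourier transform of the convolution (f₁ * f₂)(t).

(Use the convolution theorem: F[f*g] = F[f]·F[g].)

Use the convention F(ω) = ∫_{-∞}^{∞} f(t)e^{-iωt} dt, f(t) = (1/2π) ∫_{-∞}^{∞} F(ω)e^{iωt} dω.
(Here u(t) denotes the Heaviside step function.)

F[f₁*f₂](ω) = \frac{10 \pi e^{- \frac{3 \left|{\omega}\right|}{5}}}{3 \left(2 i \omega + 7\right)}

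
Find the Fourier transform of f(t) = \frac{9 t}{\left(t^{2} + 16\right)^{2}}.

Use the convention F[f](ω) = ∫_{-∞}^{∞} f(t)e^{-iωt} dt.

F(ω) = - \frac{9 i \pi \omega e^{- 4 \left|{\omega}\right|}}{8}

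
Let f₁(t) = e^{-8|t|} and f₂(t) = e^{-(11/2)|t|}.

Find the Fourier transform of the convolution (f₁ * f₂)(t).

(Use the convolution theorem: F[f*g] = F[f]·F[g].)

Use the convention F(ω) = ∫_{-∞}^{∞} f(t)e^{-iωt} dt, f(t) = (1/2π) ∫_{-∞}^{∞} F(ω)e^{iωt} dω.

F[f₁*f₂](ω) = \frac{704}{\left(\omega^{2} + 64\right) \left(4 \omega^{2} + 121\right)}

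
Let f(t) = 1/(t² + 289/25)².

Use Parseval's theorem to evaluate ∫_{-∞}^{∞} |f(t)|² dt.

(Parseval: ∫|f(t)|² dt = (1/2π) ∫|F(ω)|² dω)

∫|f(t)|² dt = \frac{390625 \pi}{6565418768}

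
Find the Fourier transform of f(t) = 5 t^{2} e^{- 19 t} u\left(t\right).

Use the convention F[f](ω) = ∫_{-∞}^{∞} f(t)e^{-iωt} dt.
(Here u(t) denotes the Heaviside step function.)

F(ω) = \frac{10}{\left(i \omega + 19\right)^{3}}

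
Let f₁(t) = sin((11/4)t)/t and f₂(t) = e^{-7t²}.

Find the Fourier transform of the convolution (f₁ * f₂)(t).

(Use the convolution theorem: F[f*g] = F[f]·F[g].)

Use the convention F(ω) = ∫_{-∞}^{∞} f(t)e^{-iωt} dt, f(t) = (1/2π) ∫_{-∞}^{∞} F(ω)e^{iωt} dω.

F[f₁*f₂](ω) = \begin{cases} \frac{\sqrt{7} \pi^{\frac{3}{2}} e^{- \frac{\omega^{2}}{28}}}{7} & \text{for}\: \omega > - \frac{11}{4} \wedge \omega < \frac{11}{4} \\0 & \text{otherwise} \end{cases}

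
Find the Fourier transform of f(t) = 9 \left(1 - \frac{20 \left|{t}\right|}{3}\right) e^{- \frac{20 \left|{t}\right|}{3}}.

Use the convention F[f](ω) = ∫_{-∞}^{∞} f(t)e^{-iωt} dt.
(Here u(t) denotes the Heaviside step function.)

F(ω) = \frac{19440 \omega^{2}}{\left(9 \omega^{2} + 400\right)^{2}}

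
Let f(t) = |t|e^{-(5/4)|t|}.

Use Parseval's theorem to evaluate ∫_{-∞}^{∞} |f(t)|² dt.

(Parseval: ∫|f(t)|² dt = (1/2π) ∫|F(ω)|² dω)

∫|f(t)|² dt = \frac{32}{125}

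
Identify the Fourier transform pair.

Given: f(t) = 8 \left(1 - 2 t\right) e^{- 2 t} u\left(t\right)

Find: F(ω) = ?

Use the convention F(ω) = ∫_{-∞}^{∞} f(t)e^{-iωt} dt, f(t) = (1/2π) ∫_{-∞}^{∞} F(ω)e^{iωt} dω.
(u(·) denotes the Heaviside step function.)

F(ω) = \frac{8 i \omega}{- \omega^{2} + 4 i \omega + 4}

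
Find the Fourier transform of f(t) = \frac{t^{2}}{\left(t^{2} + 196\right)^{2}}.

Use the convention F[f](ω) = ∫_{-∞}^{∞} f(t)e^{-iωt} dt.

F(ω) = \frac{\pi \left(1 - 14 \left|{\omega}\right|\right) e^{- 14 \left|{\omega}\right|}}{28}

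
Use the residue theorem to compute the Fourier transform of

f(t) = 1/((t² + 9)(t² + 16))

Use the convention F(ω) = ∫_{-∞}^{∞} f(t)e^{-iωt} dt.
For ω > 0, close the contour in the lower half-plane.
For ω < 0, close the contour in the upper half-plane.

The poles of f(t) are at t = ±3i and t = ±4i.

Let g(z) = f(z)e^{-iωz}; for large |z| the factor e^{-iωz} decays in the lower half-plane when ω > 0 and in the upper half-plane when ω < 0.

Case ω > 0 (lower half-plane, clockwise contour ⇒ F(ω) = -2πi·ΣRes):
  Res_{z = - 3 i} g(z) = \frac{i e^{- 3 \omega}}{42}
  Res_{z = - 4 i} g(z) = - \frac{i e^{- 4 \omega}}{56}
  F(ω) = -2πi·ΣRes = \frac{\pi \left(4 e^{\omega} - 3\right) e^{- 4 \omega}}{84}

Case ω < 0 (upper half-plane, counterclockwise contour ⇒ F(ω) = +2πi·ΣRes):
  Res_{z = 3 i} g(z) = - \frac{i e^{3 \omega}}{42}
  Res_{z = 4 i} g(z) = \frac{i e^{4 \omega}}{56}
  F(ω) = 2πi·ΣRes = \frac{\pi \left(4 - 3 e^{\omega}\right) e^{3 \omega}}{84}

Both cases combine into a single formula in |ω|:

F(ω) = \frac{\pi \left(4 e^{\left|{\omega}\right|} - 3\right) e^{- 4 \left|{\omega}\right|}}{84}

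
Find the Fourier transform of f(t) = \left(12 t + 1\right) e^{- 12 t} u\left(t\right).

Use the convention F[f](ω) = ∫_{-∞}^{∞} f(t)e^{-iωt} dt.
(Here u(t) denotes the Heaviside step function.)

F(ω) = \frac{- i \omega - 24}{\omega^{2} - 24 i \omega - 144}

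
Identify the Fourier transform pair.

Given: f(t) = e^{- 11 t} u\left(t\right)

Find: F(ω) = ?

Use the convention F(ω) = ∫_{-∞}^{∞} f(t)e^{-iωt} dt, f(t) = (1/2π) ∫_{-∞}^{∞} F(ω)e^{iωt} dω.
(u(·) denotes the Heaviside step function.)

F(ω) = \frac{1}{i \omega + 11}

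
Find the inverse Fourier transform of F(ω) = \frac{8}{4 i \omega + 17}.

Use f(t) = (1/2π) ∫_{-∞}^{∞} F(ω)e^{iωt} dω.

f(t) = 2 e^{- \frac{17 t}{4}} u\left(t\right)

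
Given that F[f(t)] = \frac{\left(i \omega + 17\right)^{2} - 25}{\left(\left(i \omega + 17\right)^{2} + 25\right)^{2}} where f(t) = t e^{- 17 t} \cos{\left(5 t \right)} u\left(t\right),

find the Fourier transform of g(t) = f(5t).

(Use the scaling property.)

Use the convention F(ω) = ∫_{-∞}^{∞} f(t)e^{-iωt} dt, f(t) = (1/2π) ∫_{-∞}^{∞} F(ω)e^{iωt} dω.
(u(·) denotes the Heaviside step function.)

F[g](ω) = \frac{5 \left(\left(i \omega + 85\right)^{2} - 625\right)}{\left(\left(i \omega + 85\right)^{2} + 625\right)^{2}}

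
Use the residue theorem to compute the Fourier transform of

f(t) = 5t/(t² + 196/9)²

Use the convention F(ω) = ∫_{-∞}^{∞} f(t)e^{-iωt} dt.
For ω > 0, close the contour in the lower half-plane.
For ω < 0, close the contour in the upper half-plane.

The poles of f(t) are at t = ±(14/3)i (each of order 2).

Let g(z) = f(z)e^{-iωz}; for large |z| the factor e^{-iωz} decays in the lower half-plane when ω > 0 and in the upper half-plane when ω < 0.

Case ω > 0 (lower half-plane, clockwise contour ⇒ F(ω) = -2πi·ΣRes):
  Res_{z = - \frac{14 i}{3}} g(z) = \frac{15 \omega e^{- \frac{14 \omega}{3}}}{56} (pole of order 2)
  F(ω) = -2πi·ΣRes = - \frac{15 i \pi \omega e^{- \frac{14 \omega}{3}}}{28}

Case ω < 0 (upper half-plane, counterclockwise contour ⇒ F(ω) = +2πi·ΣRes):
  Res_{z = \frac{14 i}{3}} g(z) = - \frac{15 \omega e^{\frac{14 \omega}{3}}}{56} (pole of order 2)
  F(ω) = 2πi·ΣRes = - \frac{15 i \pi \omega e^{\frac{14 \omega}{3}}}{28}

Both cases combine into a single formula in |ω|:

F(ω) = - \frac{15 i \pi \omega e^{- \frac{14 \left|{\omega}\right|}{3}}}{28}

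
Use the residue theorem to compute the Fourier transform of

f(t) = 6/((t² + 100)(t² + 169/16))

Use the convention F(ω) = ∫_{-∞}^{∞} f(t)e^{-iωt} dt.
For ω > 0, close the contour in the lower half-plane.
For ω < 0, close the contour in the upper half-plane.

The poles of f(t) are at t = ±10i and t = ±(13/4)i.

Let g(z) = f(z)e^{-iωz}; for large |z| the factor e^{-iωz} decays in the lower half-plane when ω > 0 and in the upper half-plane when ω < 0.

Case ω > 0 (lower half-plane, clockwise contour ⇒ F(ω) = -2πi·ΣRes):
  Res_{z = - 10 i} g(z) = - \frac{8 i e^{- 10 \omega}}{2385}
  Res_{z = - \frac{13 i}{4}} g(z) = \frac{64 i e^{- \frac{13 \omega}{4}}}{6201}
  F(ω) = -2πi·ΣRes = - \frac{16 \pi e^{- 10 \omega}}{2385} + \frac{128 \pi e^{- \frac{13 \omega}{4}}}{6201}

Case ω < 0 (upper half-plane, counterclockwise contour ⇒ F(ω) = +2πi·ΣRes):
  Res_{z = 10 i} g(z) = \frac{8 i e^{10 \omega}}{2385}
  Res_{z = \frac{13 i}{4}} g(z) = - \frac{64 i e^{\frac{13 \omega}{4}}}{6201}
  F(ω) = 2πi·ΣRes = \frac{16 \pi \left(40 e^{\frac{13 \omega}{4}} - 13 e^{10 \omega}\right)}{31005}

Both cases combine into a single formula in |ω|:

F(ω) = - \frac{16 \pi e^{- 10 \left|{\omega}\right|}}{2385} + \frac{128 \pi e^{- \frac{13 \left|{\omega}\right|}{4}}}{6201}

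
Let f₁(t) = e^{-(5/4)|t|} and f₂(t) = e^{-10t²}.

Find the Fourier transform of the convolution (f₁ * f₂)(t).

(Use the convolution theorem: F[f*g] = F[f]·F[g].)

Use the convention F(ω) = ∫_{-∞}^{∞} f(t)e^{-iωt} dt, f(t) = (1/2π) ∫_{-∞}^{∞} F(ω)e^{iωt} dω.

F[f₁*f₂](ω) = \frac{4 \sqrt{10} \sqrt{\pi} e^{- \frac{\omega^{2}}{40}}}{16 \omega^{2} + 25}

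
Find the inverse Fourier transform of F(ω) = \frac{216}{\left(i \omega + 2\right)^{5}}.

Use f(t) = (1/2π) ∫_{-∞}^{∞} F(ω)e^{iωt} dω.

f(t) = 9 t^{4} e^{- 2 t} u\left(t\right)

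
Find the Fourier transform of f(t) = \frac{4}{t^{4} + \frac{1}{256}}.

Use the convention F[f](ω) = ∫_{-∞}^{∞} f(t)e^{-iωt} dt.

F(ω) = 256 \pi e^{- \frac{\sqrt{2} \left|{\omega}\right|}{8}} \sin{\left(\frac{\sqrt{2} \left|{\omega}\right|}{8} + \frac{\pi}{4} \right)}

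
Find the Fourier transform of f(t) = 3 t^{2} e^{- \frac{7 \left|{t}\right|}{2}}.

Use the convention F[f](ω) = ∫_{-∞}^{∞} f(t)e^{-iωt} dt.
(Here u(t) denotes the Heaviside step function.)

F(ω) = \frac{672 \left(49 - 12 \omega^{2}\right)}{\left(4 \omega^{2} + 49\right)^{3}}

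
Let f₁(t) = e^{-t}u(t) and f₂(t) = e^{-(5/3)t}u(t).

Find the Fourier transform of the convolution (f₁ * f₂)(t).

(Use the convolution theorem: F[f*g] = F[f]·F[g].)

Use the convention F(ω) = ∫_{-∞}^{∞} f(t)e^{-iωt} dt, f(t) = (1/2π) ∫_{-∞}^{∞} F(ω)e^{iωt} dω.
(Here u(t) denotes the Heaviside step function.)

F[f₁*f₂](ω) = \frac{3}{\left(i \omega + 1\right) \left(3 i \omega + 5\right)}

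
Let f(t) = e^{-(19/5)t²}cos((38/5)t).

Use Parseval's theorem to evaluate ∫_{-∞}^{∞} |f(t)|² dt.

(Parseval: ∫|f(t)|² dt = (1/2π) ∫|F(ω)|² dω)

∫|f(t)|² dt = \frac{\sqrt{190} \sqrt{\pi} \left(1 + e^{\frac{38}{5}}\right)}{76 e^{\frac{38}{5}}}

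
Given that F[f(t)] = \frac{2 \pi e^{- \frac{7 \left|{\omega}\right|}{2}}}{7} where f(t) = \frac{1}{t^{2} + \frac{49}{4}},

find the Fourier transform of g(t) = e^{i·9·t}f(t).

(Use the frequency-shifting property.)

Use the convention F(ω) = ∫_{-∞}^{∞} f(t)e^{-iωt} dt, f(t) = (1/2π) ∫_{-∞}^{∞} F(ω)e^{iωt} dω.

F[g](ω) = \frac{2 \pi e^{- \frac{7 \left|{\omega - 9}\right|}{2}}}{7}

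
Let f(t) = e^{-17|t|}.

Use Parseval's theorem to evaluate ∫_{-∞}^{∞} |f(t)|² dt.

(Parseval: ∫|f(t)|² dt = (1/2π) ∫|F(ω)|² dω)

∫|f(t)|² dt = \frac{1}{17}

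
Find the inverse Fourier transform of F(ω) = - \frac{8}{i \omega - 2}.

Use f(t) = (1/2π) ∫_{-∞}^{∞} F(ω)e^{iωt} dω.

f(t) = 8 e^{2 t} u\left(- t\right)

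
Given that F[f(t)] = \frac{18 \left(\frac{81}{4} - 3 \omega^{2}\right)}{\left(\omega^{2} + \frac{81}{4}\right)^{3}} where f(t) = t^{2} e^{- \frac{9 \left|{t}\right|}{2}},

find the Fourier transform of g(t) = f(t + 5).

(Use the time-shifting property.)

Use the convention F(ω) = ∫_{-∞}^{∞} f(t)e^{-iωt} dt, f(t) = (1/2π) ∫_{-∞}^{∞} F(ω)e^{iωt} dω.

F[g](ω) = \frac{\left(23328 - 3456 \omega^{2}\right) e^{5 i \omega}}{\left(4 \omega^{2} + 81\right)^{3}}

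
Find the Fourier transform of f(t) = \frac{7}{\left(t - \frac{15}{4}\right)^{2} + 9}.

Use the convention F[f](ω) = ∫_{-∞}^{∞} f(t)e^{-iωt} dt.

F(ω) = \frac{7 \pi e^{- \frac{15 i \omega}{4} - 3 \left|{\omega}\right|}}{3}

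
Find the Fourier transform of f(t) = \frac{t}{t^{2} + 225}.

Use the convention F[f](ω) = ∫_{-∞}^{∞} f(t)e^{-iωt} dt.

F(ω) = - i \pi e^{- 15 \left|{\omega}\right|} \operatorname{sign}{\left(\omega \right)}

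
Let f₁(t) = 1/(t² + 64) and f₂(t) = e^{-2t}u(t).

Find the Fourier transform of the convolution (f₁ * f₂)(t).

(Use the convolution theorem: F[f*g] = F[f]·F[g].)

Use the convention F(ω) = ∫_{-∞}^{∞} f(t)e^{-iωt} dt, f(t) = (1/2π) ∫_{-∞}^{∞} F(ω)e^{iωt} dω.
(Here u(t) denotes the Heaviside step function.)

F[f₁*f₂](ω) = \frac{\pi e^{- 8 \left|{\omega}\right|}}{8 \left(i \omega + 2\right)}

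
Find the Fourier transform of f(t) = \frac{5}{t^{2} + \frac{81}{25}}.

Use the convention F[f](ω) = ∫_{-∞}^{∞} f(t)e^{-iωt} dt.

F(ω) = \frac{25 \pi e^{- \frac{9 \left|{\omega}\right|}{5}}}{9}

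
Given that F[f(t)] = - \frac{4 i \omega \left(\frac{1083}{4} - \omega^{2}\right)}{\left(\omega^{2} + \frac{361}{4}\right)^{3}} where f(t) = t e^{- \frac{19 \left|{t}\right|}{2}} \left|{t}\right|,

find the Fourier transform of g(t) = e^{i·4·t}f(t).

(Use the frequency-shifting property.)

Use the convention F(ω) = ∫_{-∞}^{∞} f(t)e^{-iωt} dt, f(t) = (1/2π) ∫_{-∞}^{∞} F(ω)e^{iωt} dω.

F[g](ω) = \frac{64 i \left(\omega - 4\right) \left(4 \left(\omega - 4\right)^{2} - 1083\right)}{\left(4 \left(\omega - 4\right)^{2} + 361\right)^{3}}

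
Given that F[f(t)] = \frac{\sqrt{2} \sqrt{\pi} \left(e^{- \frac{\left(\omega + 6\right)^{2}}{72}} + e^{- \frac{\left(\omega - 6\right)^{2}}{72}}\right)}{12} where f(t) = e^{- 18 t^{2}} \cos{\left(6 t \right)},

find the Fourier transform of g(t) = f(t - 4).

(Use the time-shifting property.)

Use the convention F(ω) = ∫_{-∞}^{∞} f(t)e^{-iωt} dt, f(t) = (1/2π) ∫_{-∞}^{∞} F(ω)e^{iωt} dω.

F[g](ω) = \frac{\sqrt{2} \sqrt{\pi} \left(e^{\frac{\omega}{3}} + 1\right) e^{- \frac{\omega^{2}}{72} - \frac{\omega}{6} - 4 i \omega - \frac{1}{2}}}{12}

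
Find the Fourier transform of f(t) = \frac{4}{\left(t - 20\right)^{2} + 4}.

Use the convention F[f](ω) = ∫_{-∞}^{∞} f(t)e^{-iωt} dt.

F(ω) = 2 \pi e^{- 20 i \omega - 2 \left|{\omega}\right|}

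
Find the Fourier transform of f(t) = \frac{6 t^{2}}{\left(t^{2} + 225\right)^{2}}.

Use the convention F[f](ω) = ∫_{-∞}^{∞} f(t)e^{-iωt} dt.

F(ω) = \frac{\pi \left(1 - 15 \left|{\omega}\right|\right) e^{- 15 \left|{\omega}\right|}}{5}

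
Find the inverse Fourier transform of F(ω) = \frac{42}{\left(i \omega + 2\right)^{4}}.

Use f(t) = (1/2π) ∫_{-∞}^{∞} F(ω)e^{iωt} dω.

f(t) = 7 t^{3} e^{- 2 t} u\left(t\right)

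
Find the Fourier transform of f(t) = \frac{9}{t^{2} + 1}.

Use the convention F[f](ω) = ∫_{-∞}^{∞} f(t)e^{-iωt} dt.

F(ω) = 9 \pi e^{- \left|{\omega}\right|}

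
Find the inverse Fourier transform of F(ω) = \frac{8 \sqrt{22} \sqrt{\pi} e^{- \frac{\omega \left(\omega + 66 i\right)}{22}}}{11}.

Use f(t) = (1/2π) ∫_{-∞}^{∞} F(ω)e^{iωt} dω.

f(t) = 8 e^{- \frac{11 \left(t - 3\right)^{2}}{2}}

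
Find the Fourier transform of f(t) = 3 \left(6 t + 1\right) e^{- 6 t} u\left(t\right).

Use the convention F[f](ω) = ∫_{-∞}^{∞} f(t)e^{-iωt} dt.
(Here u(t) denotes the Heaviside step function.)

F(ω) = \frac{3 \left(- i \omega - 12\right)}{\omega^{2} - 12 i \omega - 36}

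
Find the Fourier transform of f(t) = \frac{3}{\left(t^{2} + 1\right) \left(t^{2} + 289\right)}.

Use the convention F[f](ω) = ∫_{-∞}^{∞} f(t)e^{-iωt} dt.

F(ω) = \frac{\pi e^{- \left|{\omega}\right|}}{96} - \frac{\pi e^{- 17 \left|{\omega}\right|}}{1632}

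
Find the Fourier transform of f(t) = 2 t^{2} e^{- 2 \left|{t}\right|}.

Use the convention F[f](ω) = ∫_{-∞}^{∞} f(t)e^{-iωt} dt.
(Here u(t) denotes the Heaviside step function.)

F(ω) = \frac{16 \left(4 - 3 \omega^{2}\right)}{\left(\omega^{2} + 4\right)^{3}}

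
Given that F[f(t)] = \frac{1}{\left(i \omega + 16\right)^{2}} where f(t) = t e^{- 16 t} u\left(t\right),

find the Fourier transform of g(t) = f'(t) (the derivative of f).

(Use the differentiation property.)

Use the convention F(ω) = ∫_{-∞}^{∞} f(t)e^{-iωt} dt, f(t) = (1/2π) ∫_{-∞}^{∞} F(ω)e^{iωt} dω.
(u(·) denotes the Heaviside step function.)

F[g](ω) = \frac{i \omega}{\left(i \omega + 16\right)^{2}}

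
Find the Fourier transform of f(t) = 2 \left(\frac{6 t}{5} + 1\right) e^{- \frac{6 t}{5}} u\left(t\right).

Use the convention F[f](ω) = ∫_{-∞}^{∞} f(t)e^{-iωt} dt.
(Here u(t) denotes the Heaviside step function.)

F(ω) = \frac{10 \left(- 5 i \omega - 12\right)}{25 \omega^{2} - 60 i \omega - 36}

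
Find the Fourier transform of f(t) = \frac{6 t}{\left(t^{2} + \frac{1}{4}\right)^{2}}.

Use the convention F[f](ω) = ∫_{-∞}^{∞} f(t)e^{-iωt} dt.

F(ω) = - 6 i \pi \omega e^{- \frac{\left|{\omega}\right|}{2}}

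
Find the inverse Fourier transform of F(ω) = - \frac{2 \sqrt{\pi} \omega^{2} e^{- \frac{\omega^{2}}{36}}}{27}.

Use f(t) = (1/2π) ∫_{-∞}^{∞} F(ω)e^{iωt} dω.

f(t) = 2 \left(36 t^{2} - 2\right) e^{- 9 t^{2}}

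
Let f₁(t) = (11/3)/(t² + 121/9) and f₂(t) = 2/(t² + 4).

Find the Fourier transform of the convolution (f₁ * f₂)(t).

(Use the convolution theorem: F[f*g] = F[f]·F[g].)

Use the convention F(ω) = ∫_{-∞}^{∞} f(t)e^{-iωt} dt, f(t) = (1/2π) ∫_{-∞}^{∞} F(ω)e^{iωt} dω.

F[f₁*f₂](ω) = \pi^{2} e^{- \frac{17 \left|{\omega}\right|}{3}}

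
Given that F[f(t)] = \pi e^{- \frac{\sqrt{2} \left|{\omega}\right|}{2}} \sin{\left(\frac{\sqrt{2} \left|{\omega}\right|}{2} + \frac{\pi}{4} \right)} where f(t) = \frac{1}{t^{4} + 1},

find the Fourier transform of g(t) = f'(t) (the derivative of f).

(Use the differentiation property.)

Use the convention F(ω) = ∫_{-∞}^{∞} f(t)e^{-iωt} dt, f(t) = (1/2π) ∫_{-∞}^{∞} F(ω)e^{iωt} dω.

F[g](ω) = i \pi \omega e^{- \frac{\sqrt{2} \left|{\omega}\right|}{2}} \sin{\left(\frac{\sqrt{2} \left|{\omega}\right|}{2} + \frac{\pi}{4} \right)}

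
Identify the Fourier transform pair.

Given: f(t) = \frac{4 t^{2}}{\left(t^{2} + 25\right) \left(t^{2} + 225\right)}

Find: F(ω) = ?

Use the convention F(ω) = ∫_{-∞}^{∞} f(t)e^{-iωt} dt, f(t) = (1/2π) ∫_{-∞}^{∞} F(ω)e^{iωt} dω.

F(ω) = \frac{\pi \left(3 - e^{10 \left|{\omega}\right|}\right) e^{- 15 \left|{\omega}\right|}}{10}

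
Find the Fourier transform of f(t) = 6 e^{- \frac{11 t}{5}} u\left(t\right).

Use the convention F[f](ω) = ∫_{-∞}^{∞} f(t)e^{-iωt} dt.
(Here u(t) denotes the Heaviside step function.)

F(ω) = \frac{30}{5 i \omega + 11}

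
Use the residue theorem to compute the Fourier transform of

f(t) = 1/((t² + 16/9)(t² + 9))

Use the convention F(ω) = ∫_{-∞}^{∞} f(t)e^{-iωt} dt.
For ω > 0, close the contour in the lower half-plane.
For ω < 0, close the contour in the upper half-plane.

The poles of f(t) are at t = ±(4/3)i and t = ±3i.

Let g(z) = f(z)e^{-iωz}; for large |z| the factor e^{-iωz} decays in the lower half-plane when ω > 0 and in the upper half-plane when ω < 0.

Case ω > 0 (lower half-plane, clockwise contour ⇒ F(ω) = -2πi·ΣRes):
  Res_{z = - \frac{4 i}{3}} g(z) = \frac{27 i e^{- \frac{4 \omega}{3}}}{520}
  Res_{z = - 3 i} g(z) = - \frac{3 i e^{- 3 \omega}}{130}
  F(ω) = -2πi·ΣRes = - \frac{3 \pi e^{- 3 \omega}}{65} + \frac{27 \pi e^{- \frac{4 \omega}{3}}}{260}

Case ω < 0 (upper half-plane, counterclockwise contour ⇒ F(ω) = +2πi·ΣRes):
  Res_{z = \frac{4 i}{3}} g(z) = - \frac{27 i e^{\frac{4 \omega}{3}}}{520}
  Res_{z = 3 i} g(z) = \frac{3 i e^{3 \omega}}{130}
  F(ω) = 2πi·ΣRes = \frac{3 \pi \left(9 e^{\frac{4 \omega}{3}} - 4 e^{3 \omega}\right)}{260}

Both cases combine into a single formula in |ω|:

F(ω) = - \frac{3 \pi e^{- 3 \left|{\omega}\right|}}{65} + \frac{27 \pi e^{- \frac{4 \left|{\omega}\right|}{3}}}{260}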